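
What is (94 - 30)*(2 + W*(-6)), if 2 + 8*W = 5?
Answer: -16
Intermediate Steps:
W = 3/8 (W = -1/4 + (1/8)*5 = -1/4 + 5/8 = 3/8 ≈ 0.37500)
(94 - 30)*(2 + W*(-6)) = (94 - 30)*(2 + (3/8)*(-6)) = 64*(2 - 9/4) = 64*(-1/4) = -16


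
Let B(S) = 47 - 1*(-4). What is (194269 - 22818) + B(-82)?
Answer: 171502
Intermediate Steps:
B(S) = 51 (B(S) = 47 + 4 = 51)
(194269 - 22818) + B(-82) = (194269 - 22818) + 51 = 171451 + 51 = 171502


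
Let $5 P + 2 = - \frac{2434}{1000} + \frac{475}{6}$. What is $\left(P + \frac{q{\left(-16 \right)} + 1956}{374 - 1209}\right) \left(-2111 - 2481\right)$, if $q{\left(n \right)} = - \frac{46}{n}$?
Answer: $- \frac{18117989134}{313125} \approx -57862.0$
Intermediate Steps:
$P = \frac{112099}{7500}$ ($P = - \frac{2}{5} + \frac{- \frac{2434}{1000} + \frac{475}{6}}{5} = - \frac{2}{5} + \frac{\left(-2434\right) \frac{1}{1000} + 475 \cdot \frac{1}{6}}{5} = - \frac{2}{5} + \frac{- \frac{1217}{500} + \frac{475}{6}}{5} = - \frac{2}{5} + \frac{1}{5} \cdot \frac{115099}{1500} = - \frac{2}{5} + \frac{115099}{7500} = \frac{112099}{7500} \approx 14.947$)
$\left(P + \frac{q{\left(-16 \right)} + 1956}{374 - 1209}\right) \left(-2111 - 2481\right) = \left(\frac{112099}{7500} + \frac{- \frac{46}{-16} + 1956}{374 - 1209}\right) \left(-2111 - 2481\right) = \left(\frac{112099}{7500} + \frac{\left(-46\right) \left(- \frac{1}{16}\right) + 1956}{-835}\right) \left(-4592\right) = \left(\frac{112099}{7500} + \left(\frac{23}{8} + 1956\right) \left(- \frac{1}{835}\right)\right) \left(-4592\right) = \left(\frac{112099}{7500} + \frac{15671}{8} \left(- \frac{1}{835}\right)\right) \left(-4592\right) = \left(\frac{112099}{7500} - \frac{15671}{6680}\right) \left(-4592\right) = \frac{31564441}{2505000} \left(-4592\right) = - \frac{18117989134}{313125}$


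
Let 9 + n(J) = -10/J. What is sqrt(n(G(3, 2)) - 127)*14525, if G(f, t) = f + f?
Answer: 14525*I*sqrt(1239)/3 ≈ 1.7042e+5*I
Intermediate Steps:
G(f, t) = 2*f
n(J) = -9 - 10/J
sqrt(n(G(3, 2)) - 127)*14525 = sqrt((-9 - 10/(2*3)) - 127)*14525 = sqrt((-9 - 10/6) - 127)*14525 = sqrt((-9 - 10*1/6) - 127)*14525 = sqrt((-9 - 5/3) - 127)*14525 = sqrt(-32/3 - 127)*14525 = sqrt(-413/3)*14525 = (I*sqrt(1239)/3)*14525 = 14525*I*sqrt(1239)/3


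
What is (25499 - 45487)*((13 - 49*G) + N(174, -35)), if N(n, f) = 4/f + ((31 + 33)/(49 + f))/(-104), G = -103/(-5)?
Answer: 9063238792/455 ≈ 1.9919e+7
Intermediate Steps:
G = 103/5 (G = -103*(-⅕) = 103/5 ≈ 20.600)
N(n, f) = 4/f - 8/(13*(49 + f)) (N(n, f) = 4/f + (64/(49 + f))*(-1/104) = 4/f - 8/(13*(49 + f)))
(25499 - 45487)*((13 - 49*G) + N(174, -35)) = (25499 - 45487)*((13 - 49*103/5) + (4/13)*(637 + 11*(-35))/(-35*(49 - 35))) = -19988*((13 - 5047/5) + (4/13)*(-1/35)*(637 - 385)/14) = -19988*(-4982/5 + (4/13)*(-1/35)*(1/14)*252) = -19988*(-4982/5 - 72/455) = -19988*(-453434/455) = 9063238792/455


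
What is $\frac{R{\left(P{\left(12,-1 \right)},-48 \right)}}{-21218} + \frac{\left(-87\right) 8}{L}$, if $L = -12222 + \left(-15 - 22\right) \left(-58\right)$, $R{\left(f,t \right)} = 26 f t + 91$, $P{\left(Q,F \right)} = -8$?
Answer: $- \frac{21686993}{53448142} \approx -0.40576$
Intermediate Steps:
$R{\left(f,t \right)} = 91 + 26 f t$ ($R{\left(f,t \right)} = 26 f t + 91 = 91 + 26 f t$)
$L = -10076$ ($L = -12222 - -2146 = -12222 + 2146 = -10076$)
$\frac{R{\left(P{\left(12,-1 \right)},-48 \right)}}{-21218} + \frac{\left(-87\right) 8}{L} = \frac{91 + 26 \left(-8\right) \left(-48\right)}{-21218} + \frac{\left(-87\right) 8}{-10076} = \left(91 + 9984\right) \left(- \frac{1}{21218}\right) - - \frac{174}{2519} = 10075 \left(- \frac{1}{21218}\right) + \frac{174}{2519} = - \frac{10075}{21218} + \frac{174}{2519} = - \frac{21686993}{53448142}$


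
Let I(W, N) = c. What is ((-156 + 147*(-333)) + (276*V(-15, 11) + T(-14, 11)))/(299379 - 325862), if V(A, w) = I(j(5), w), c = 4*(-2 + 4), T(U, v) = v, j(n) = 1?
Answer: 46888/26483 ≈ 1.7705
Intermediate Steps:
c = 8 (c = 4*2 = 8)
I(W, N) = 8
V(A, w) = 8
((-156 + 147*(-333)) + (276*V(-15, 11) + T(-14, 11)))/(299379 - 325862) = ((-156 + 147*(-333)) + (276*8 + 11))/(299379 - 325862) = ((-156 - 48951) + (2208 + 11))/(-26483) = (-49107 + 2219)*(-1/26483) = -46888*(-1/26483) = 46888/26483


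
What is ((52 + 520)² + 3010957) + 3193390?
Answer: 6531531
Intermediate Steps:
((52 + 520)² + 3010957) + 3193390 = (572² + 3010957) + 3193390 = (327184 + 3010957) + 3193390 = 3338141 + 3193390 = 6531531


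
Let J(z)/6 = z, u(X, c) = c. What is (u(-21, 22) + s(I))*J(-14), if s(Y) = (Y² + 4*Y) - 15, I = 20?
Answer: -40908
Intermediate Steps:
J(z) = 6*z
s(Y) = -15 + Y² + 4*Y
(u(-21, 22) + s(I))*J(-14) = (22 + (-15 + 20² + 4*20))*(6*(-14)) = (22 + (-15 + 400 + 80))*(-84) = (22 + 465)*(-84) = 487*(-84) = -40908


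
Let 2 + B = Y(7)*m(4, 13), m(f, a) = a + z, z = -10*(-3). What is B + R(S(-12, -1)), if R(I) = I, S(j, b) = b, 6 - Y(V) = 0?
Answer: 255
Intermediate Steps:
Y(V) = 6 (Y(V) = 6 - 1*0 = 6 + 0 = 6)
z = 30
m(f, a) = 30 + a (m(f, a) = a + 30 = 30 + a)
B = 256 (B = -2 + 6*(30 + 13) = -2 + 6*43 = -2 + 258 = 256)
B + R(S(-12, -1)) = 256 - 1 = 255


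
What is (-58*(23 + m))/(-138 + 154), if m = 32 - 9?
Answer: -667/4 ≈ -166.75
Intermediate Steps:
m = 23
(-58*(23 + m))/(-138 + 154) = (-58*(23 + 23))/(-138 + 154) = -58*46/16 = -2668*1/16 = -667/4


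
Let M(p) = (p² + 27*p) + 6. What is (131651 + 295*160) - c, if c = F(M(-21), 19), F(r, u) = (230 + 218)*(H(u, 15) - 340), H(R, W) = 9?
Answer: 327139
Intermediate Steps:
M(p) = 6 + p² + 27*p
F(r, u) = -148288 (F(r, u) = (230 + 218)*(9 - 340) = 448*(-331) = -148288)
c = -148288
(131651 + 295*160) - c = (131651 + 295*160) - 1*(-148288) = (131651 + 47200) + 148288 = 178851 + 148288 = 327139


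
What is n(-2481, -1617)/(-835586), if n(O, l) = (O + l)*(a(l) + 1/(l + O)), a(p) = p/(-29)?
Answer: 6626437/24231994 ≈ 0.27346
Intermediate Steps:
a(p) = -p/29 (a(p) = p*(-1/29) = -p/29)
n(O, l) = (O + l)*(1/(O + l) - l/29) (n(O, l) = (O + l)*(-l/29 + 1/(l + O)) = (O + l)*(-l/29 + 1/(O + l)) = (O + l)*(1/(O + l) - l/29))
n(-2481, -1617)/(-835586) = (1 - 1/29*(-1617)² - 1/29*(-2481)*(-1617))/(-835586) = (1 - 1/29*2614689 - 4011777/29)*(-1/835586) = (1 - 2614689/29 - 4011777/29)*(-1/835586) = -6626437/29*(-1/835586) = 6626437/24231994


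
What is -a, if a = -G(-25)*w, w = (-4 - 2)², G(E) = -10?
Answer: -360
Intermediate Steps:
w = 36 (w = (-6)² = 36)
a = 360 (a = -(-10)*36 = -1*(-360) = 360)
-a = -1*360 = -360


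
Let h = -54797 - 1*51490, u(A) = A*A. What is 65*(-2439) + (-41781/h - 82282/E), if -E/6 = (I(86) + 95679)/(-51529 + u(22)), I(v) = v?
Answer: -112537247744031/678571637 ≈ -1.6584e+5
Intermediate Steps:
u(A) = A**2
E = 38306/3403 (E = -6*(86 + 95679)/(-51529 + 22**2) = -574590/(-51529 + 484) = -574590/(-51045) = -574590*(-1)/51045 = -6*(-19153/10209) = 38306/3403 ≈ 11.257)
h = -106287 (h = -54797 - 51490 = -106287)
65*(-2439) + (-41781/h - 82282/E) = 65*(-2439) + (-41781/(-106287) - 82282/38306/3403) = -158535 + (-41781*(-1/106287) - 82282*3403/38306) = -158535 + (13927/35429 - 140002823/19153) = -158535 - 4959893272236/678571637 = -112537247744031/678571637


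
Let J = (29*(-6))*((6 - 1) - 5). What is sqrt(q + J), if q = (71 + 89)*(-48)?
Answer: 16*I*sqrt(30) ≈ 87.636*I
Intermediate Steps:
J = 0 (J = -174*(5 - 5) = -174*0 = 0)
q = -7680 (q = 160*(-48) = -7680)
sqrt(q + J) = sqrt(-7680 + 0) = sqrt(-7680) = 16*I*sqrt(30)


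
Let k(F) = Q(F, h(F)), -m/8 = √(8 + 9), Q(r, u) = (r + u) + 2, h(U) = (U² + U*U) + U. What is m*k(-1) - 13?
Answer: -13 - 16*√17 ≈ -78.970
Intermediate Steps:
h(U) = U + 2*U² (h(U) = (U² + U²) + U = 2*U² + U = U + 2*U²)
Q(r, u) = 2 + r + u
m = -8*√17 (m = -8*√(8 + 9) = -8*√17 ≈ -32.985)
k(F) = 2 + F + F*(1 + 2*F)
m*k(-1) - 13 = (-8*√17)*(2 + 2*(-1) + 2*(-1)²) - 13 = (-8*√17)*(2 - 2 + 2*1) - 13 = (-8*√17)*(2 - 2 + 2) - 13 = -8*√17*2 - 13 = -16*√17 - 13 = -13 - 16*√17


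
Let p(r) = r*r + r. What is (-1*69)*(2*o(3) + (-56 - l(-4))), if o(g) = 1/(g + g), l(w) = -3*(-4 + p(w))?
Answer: 2185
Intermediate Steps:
p(r) = r + r² (p(r) = r² + r = r + r²)
l(w) = 12 - 3*w*(1 + w) (l(w) = -3*(-4 + w*(1 + w)) = 12 - 3*w*(1 + w))
o(g) = 1/(2*g)
(-1*69)*(2*o(3) + (-56 - l(-4))) = (-1*69)*(2*((½)/3) + (-56 - (12 - 3*(-4)*(1 - 4)))) = -69*(2*((½)*(⅓)) + (-56 - (12 - 3*(-4)*(-3)))) = -69*(2*(⅙) + (-56 - (12 - 36))) = -69*(⅓ + (-56 - 1*(-24))) = -69*(⅓ + (-56 + 24)) = -69*(⅓ - 32) = -69*(-95/3) = 2185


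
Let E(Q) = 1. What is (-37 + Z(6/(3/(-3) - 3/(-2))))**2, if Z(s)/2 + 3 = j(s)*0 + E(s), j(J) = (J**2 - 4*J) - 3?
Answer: 1681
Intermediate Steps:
j(J) = -3 + J**2 - 4*J
Z(s) = -4 (Z(s) = -6 + 2*((-3 + s**2 - 4*s)*0 + 1) = -6 + 2*(0 + 1) = -6 + 2*1 = -6 + 2 = -4)
(-37 + Z(6/(3/(-3) - 3/(-2))))**2 = (-37 - 4)**2 = (-41)**2 = 1681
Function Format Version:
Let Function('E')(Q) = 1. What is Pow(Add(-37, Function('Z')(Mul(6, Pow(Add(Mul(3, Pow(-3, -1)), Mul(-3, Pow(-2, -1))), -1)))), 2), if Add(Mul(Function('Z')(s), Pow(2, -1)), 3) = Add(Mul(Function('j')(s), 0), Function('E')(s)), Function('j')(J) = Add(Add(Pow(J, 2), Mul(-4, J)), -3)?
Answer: 1681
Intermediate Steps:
Function('j')(J) = Add(-3, Pow(J, 2), Mul(-4, J))
Function('Z')(s) = -4 (Function('Z')(s) = Add(-6, Mul(2, Add(Mul(Add(-3, Pow(s, 2), Mul(-4, s)), 0), 1))) = Add(-6, Mul(2, Add(0, 1))) = Add(-6, Mul(2, 1)) = Add(-6, 2) = -4)
Pow(Add(-37, Function('Z')(Mul(6, Pow(Add(Mul(3, Pow(-3, -1)), Mul(-3, Pow(-2, -1))), -1)))), 2) = Pow(Add(-37, -4), 2) = Pow(-41, 2) = 1681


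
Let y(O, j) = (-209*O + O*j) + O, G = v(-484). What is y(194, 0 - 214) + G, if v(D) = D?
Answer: -82352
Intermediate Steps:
G = -484
y(O, j) = -208*O + O*j
y(194, 0 - 214) + G = 194*(-208 + (0 - 214)) - 484 = 194*(-208 - 214) - 484 = 194*(-422) - 484 = -81868 - 484 = -82352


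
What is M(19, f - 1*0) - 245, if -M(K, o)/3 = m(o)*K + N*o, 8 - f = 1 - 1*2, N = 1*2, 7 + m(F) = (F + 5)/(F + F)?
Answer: 167/3 ≈ 55.667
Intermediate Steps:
m(F) = -7 + (5 + F)/(2*F) (m(F) = -7 + (F + 5)/(F + F) = -7 + (5 + F)/((2*F)) = -7 + (5 + F)*(1/(2*F)) = -7 + (5 + F)/(2*F))
N = 2
f = 9 (f = 8 - (1 - 1*2) = 8 - (1 - 2) = 8 - 1*(-1) = 8 + 1 = 9)
M(K, o) = -6*o - 3*K*(5 - 13*o)/(2*o) (M(K, o) = -3*(((5 - 13*o)/(2*o))*K + 2*o) = -3*(K*(5 - 13*o)/(2*o) + 2*o) = -3*(2*o + K*(5 - 13*o)/(2*o)) = -6*o - 3*K*(5 - 13*o)/(2*o))
M(19, f - 1*0) - 245 = (-6*(9 - 1*0) + (39/2)*19 - 15/2*19/(9 - 1*0)) - 245 = (-6*(9 + 0) + 741/2 - 15/2*19/(9 + 0)) - 245 = (-6*9 + 741/2 - 15/2*19/9) - 245 = (-54 + 741/2 - 15/2*19*⅑) - 245 = (-54 + 741/2 - 95/6) - 245 = 902/3 - 245 = 167/3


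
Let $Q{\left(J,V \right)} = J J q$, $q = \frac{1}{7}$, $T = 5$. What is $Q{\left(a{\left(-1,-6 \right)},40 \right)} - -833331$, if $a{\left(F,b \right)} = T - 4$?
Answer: $\frac{5833318}{7} \approx 8.3333 \cdot 10^{5}$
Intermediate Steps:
$a{\left(F,b \right)} = 1$ ($a{\left(F,b \right)} = 5 - 4 = 1$)
$q = \frac{1}{7} \approx 0.14286$
$Q{\left(J,V \right)} = \frac{J^{2}}{7}$ ($Q{\left(J,V \right)} = J J \frac{1}{7} = J^{2} \cdot \frac{1}{7} = \frac{J^{2}}{7}$)
$Q{\left(a{\left(-1,-6 \right)},40 \right)} - -833331 = \frac{1^{2}}{7} - -833331 = \frac{1}{7} \cdot 1 + 833331 = \frac{1}{7} + 833331 = \frac{5833318}{7}$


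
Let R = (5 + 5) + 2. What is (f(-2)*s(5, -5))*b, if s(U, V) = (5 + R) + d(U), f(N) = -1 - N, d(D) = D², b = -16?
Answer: -672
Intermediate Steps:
R = 12 (R = 10 + 2 = 12)
s(U, V) = 17 + U² (s(U, V) = (5 + 12) + U² = 17 + U²)
(f(-2)*s(5, -5))*b = ((-1 - 1*(-2))*(17 + 5²))*(-16) = ((-1 + 2)*(17 + 25))*(-16) = (1*42)*(-16) = 42*(-16) = -672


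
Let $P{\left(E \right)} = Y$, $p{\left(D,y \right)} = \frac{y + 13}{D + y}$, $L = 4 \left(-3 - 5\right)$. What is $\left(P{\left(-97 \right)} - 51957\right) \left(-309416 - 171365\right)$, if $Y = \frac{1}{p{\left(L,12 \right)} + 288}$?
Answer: $\frac{28651987441175}{1147} \approx 2.498 \cdot 10^{10}$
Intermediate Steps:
$L = -32$ ($L = 4 \left(-8\right) = -32$)
$p{\left(D,y \right)} = \frac{13 + y}{D + y}$
$Y = \frac{4}{1147}$ ($Y = \frac{1}{\frac{13 + 12}{-32 + 12} + 288} = \frac{1}{\frac{1}{-20} \cdot 25 + 288} = \frac{1}{\left(- \frac{1}{20}\right) 25 + 288} = \frac{1}{- \frac{5}{4} + 288} = \frac{1}{\frac{1147}{4}} = \frac{4}{1147} \approx 0.0034874$)
$P{\left(E \right)} = \frac{4}{1147}$
$\left(P{\left(-97 \right)} - 51957\right) \left(-309416 - 171365\right) = \left(\frac{4}{1147} - 51957\right) \left(-309416 - 171365\right) = \left(- \frac{59594675}{1147}\right) \left(-480781\right) = \frac{28651987441175}{1147}$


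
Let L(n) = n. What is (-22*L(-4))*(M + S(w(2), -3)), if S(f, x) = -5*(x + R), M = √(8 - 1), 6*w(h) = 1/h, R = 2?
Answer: 440 + 88*√7 ≈ 672.83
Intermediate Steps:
w(h) = 1/(6*h)
M = √7 ≈ 2.6458
S(f, x) = -10 - 5*x (S(f, x) = -5*(x + 2) = -5*(2 + x) = -10 - 5*x)
(-22*L(-4))*(M + S(w(2), -3)) = (-22*(-4))*(√7 + (-10 - 5*(-3))) = 88*(√7 + (-10 + 15)) = 88*(√7 + 5) = 88*(5 + √7) = 440 + 88*√7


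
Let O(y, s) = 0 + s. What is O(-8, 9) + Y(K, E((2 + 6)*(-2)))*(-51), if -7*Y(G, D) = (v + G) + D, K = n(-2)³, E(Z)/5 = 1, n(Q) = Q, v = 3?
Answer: 9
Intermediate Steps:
E(Z) = 5 (E(Z) = 5*1 = 5)
K = -8 (K = (-2)³ = -8)
Y(G, D) = -3/7 - D/7 - G/7 (Y(G, D) = -((3 + G) + D)/7 = -(3 + D + G)/7 = -3/7 - D/7 - G/7)
O(y, s) = s
O(-8, 9) + Y(K, E((2 + 6)*(-2)))*(-51) = 9 + (-3/7 - ⅐*5 - ⅐*(-8))*(-51) = 9 + (-3/7 - 5/7 + 8/7)*(-51) = 9 + 0*(-51) = 9 + 0 = 9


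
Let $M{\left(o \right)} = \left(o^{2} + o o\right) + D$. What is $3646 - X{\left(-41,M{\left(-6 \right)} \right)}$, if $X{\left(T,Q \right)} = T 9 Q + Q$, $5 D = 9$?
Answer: $\frac{154022}{5} \approx 30804.0$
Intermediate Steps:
$D = \frac{9}{5}$ ($D = \frac{1}{5} \cdot 9 = \frac{9}{5} \approx 1.8$)
$M{\left(o \right)} = \frac{9}{5} + 2 o^{2}$ ($M{\left(o \right)} = \left(o^{2} + o o\right) + \frac{9}{5} = \left(o^{2} + o^{2}\right) + \frac{9}{5} = 2 o^{2} + \frac{9}{5} = \frac{9}{5} + 2 o^{2}$)
$X{\left(T,Q \right)} = Q + 9 Q T$ ($X{\left(T,Q \right)} = 9 T Q + Q = 9 Q T + Q = Q + 9 Q T$)
$3646 - X{\left(-41,M{\left(-6 \right)} \right)} = 3646 - \left(\frac{9}{5} + 2 \left(-6\right)^{2}\right) \left(1 + 9 \left(-41\right)\right) = 3646 - \left(\frac{9}{5} + 2 \cdot 36\right) \left(1 - 369\right) = 3646 - \left(\frac{9}{5} + 72\right) \left(-368\right) = 3646 - \frac{369}{5} \left(-368\right) = 3646 - - \frac{135792}{5} = 3646 + \frac{135792}{5} = \frac{154022}{5}$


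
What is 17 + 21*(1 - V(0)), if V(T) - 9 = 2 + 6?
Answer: -319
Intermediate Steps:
V(T) = 17 (V(T) = 9 + (2 + 6) = 9 + 8 = 17)
17 + 21*(1 - V(0)) = 17 + 21*(1 - 1*17) = 17 + 21*(1 - 17) = 17 + 21*(-16) = 17 - 336 = -319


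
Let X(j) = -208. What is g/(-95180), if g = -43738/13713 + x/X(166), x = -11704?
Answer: -18924931/33935286840 ≈ -0.00055768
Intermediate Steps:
g = 18924931/356538 (g = -43738/13713 - 11704/(-208) = -43738*1/13713 - 11704*(-1/208) = -43738/13713 + 1463/26 = 18924931/356538 ≈ 53.080)
g/(-95180) = (18924931/356538)/(-95180) = (18924931/356538)*(-1/95180) = -18924931/33935286840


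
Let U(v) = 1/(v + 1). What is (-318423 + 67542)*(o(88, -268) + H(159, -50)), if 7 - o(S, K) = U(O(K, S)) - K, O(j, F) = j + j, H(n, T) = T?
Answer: 41742584304/535 ≈ 7.8024e+7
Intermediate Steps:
O(j, F) = 2*j
U(v) = 1/(1 + v)
o(S, K) = 7 + K - 1/(1 + 2*K) (o(S, K) = 7 - (1/(1 + 2*K) - K) = 7 + (K - 1/(1 + 2*K)) = 7 + K - 1/(1 + 2*K))
(-318423 + 67542)*(o(88, -268) + H(159, -50)) = (-318423 + 67542)*((-1 + (1 + 2*(-268))*(7 - 268))/(1 + 2*(-268)) - 50) = -250881*((-1 + (1 - 536)*(-261))/(1 - 536) - 50) = -250881*((-1 - 535*(-261))/(-535) - 50) = -250881*(-(-1 + 139635)/535 - 50) = -250881*(-1/535*139634 - 50) = -250881*(-139634/535 - 50) = -250881*(-166384/535) = 41742584304/535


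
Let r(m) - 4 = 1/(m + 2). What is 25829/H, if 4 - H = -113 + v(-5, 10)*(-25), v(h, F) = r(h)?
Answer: 77487/626 ≈ 123.78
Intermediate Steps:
r(m) = 4 + 1/(2 + m) (r(m) = 4 + 1/(m + 2) = 4 + 1/(2 + m))
v(h, F) = (9 + 4*h)/(2 + h)
H = 626/3 (H = 4 - (-113 + ((9 + 4*(-5))/(2 - 5))*(-25)) = 4 - (-113 + ((9 - 20)/(-3))*(-25)) = 4 - (-113 - ⅓*(-11)*(-25)) = 4 - (-113 + (11/3)*(-25)) = 4 - (-113 - 275/3) = 4 - 1*(-614/3) = 4 + 614/3 = 626/3 ≈ 208.67)
25829/H = 25829/(626/3) = 25829*(3/626) = 77487/626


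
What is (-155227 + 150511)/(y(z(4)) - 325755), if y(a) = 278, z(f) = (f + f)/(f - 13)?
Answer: 4716/325477 ≈ 0.014490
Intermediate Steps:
z(f) = 2*f/(-13 + f) (z(f) = (2*f)/(-13 + f) = 2*f/(-13 + f))
(-155227 + 150511)/(y(z(4)) - 325755) = (-155227 + 150511)/(278 - 325755) = -4716/(-325477) = -4716*(-1/325477) = 4716/325477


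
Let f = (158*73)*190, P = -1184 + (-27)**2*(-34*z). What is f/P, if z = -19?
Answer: 219146/46975 ≈ 4.6652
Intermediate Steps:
P = 469750 (P = -1184 + (-27)**2*(-34*(-19)) = -1184 + 729*646 = -1184 + 470934 = 469750)
f = 2191460 (f = 11534*190 = 2191460)
f/P = 2191460/469750 = 2191460*(1/469750) = 219146/46975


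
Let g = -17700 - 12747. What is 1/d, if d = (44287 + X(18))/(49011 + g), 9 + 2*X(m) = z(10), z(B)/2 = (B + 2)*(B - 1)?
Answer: 5304/12683 ≈ 0.41820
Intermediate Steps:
g = -30447
z(B) = 2*(-1 + B)*(2 + B) (z(B) = 2*((B + 2)*(B - 1)) = 2*((2 + B)*(-1 + B)) = 2*((-1 + B)*(2 + B)) = 2*(-1 + B)*(2 + B))
X(m) = 207/2 (X(m) = -9/2 + (-4 + 2*10 + 2*10**2)/2 = -9/2 + (-4 + 20 + 2*100)/2 = -9/2 + (-4 + 20 + 200)/2 = -9/2 + (1/2)*216 = -9/2 + 108 = 207/2)
d = 12683/5304 (d = (44287 + 207/2)/(49011 - 30447) = (88781/2)/18564 = (88781/2)*(1/18564) = 12683/5304 ≈ 2.3912)
1/d = 1/(12683/5304) = 5304/12683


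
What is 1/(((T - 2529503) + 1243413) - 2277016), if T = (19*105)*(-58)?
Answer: -1/3678816 ≈ -2.7183e-7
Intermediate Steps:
T = -115710 (T = 1995*(-58) = -115710)
1/(((T - 2529503) + 1243413) - 2277016) = 1/(((-115710 - 2529503) + 1243413) - 2277016) = 1/((-2645213 + 1243413) - 2277016) = 1/(-1401800 - 2277016) = 1/(-3678816) = -1/3678816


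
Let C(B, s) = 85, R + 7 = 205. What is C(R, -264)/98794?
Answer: 85/98794 ≈ 0.00086038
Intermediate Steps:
R = 198 (R = -7 + 205 = 198)
C(R, -264)/98794 = 85/98794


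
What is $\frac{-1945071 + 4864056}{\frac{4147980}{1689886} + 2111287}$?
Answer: $\frac{2466375942855}{1783919245631} \approx 1.3826$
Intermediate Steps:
$\frac{-1945071 + 4864056}{\frac{4147980}{1689886} + 2111287} = \frac{2918985}{4147980 \cdot \frac{1}{1689886} + 2111287} = \frac{2918985}{\frac{2073990}{844943} + 2111287} = \frac{2918985}{\frac{1783919245631}{844943}} = 2918985 \cdot \frac{844943}{1783919245631} = \frac{2466375942855}{1783919245631}$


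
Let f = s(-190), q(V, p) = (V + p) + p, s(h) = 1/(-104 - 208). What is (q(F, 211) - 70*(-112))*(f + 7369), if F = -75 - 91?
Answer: 2326716524/39 ≈ 5.9659e+7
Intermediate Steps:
s(h) = -1/312 (s(h) = 1/(-312) = -1/312)
F = -166
q(V, p) = V + 2*p
f = -1/312 ≈ -0.0032051
(q(F, 211) - 70*(-112))*(f + 7369) = ((-166 + 2*211) - 70*(-112))*(-1/312 + 7369) = ((-166 + 422) + 7840)*(2299127/312) = (256 + 7840)*(2299127/312) = 8096*(2299127/312) = 2326716524/39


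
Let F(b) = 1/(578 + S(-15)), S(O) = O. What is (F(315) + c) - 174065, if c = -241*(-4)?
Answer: -97455862/563 ≈ -1.7310e+5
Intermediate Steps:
F(b) = 1/563 (F(b) = 1/(578 - 15) = 1/563)
c = 964
(F(315) + c) - 174065 = (1/563 + 964) - 174065 = 542733/563 - 174065 = -97455862/563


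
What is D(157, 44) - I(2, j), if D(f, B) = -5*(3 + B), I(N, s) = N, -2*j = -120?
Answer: -237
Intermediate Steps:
j = 60 (j = -1/2*(-120) = 60)
D(f, B) = -15 - 5*B
D(157, 44) - I(2, j) = (-15 - 5*44) - 1*2 = (-15 - 220) - 2 = -235 - 2 = -237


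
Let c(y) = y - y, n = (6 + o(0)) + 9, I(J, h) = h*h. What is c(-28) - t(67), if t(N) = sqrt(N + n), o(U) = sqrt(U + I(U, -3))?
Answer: -sqrt(85) ≈ -9.2195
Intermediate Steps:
I(J, h) = h**2
o(U) = sqrt(9 + U) (o(U) = sqrt(U + (-3)**2) = sqrt(U + 9) = sqrt(9 + U))
n = 18 (n = (6 + sqrt(9 + 0)) + 9 = (6 + sqrt(9)) + 9 = (6 + 3) + 9 = 9 + 9 = 18)
c(y) = 0
t(N) = sqrt(18 + N) (t(N) = sqrt(N + 18) = sqrt(18 + N))
c(-28) - t(67) = 0 - sqrt(18 + 67) = 0 - sqrt(85) = -sqrt(85)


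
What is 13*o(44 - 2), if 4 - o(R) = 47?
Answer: -559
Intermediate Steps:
o(R) = -43 (o(R) = 4 - 1*47 = 4 - 47 = -43)
13*o(44 - 2) = 13*(-43) = -559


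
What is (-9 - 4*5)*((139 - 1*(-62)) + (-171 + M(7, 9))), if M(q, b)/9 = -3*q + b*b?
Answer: -16530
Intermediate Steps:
M(q, b) = -27*q + 9*b² (M(q, b) = 9*(-3*q + b*b) = 9*(-3*q + b²) = 9*(b² - 3*q) = -27*q + 9*b²)
(-9 - 4*5)*((139 - 1*(-62)) + (-171 + M(7, 9))) = (-9 - 4*5)*((139 - 1*(-62)) + (-171 + (-27*7 + 9*9²))) = (-9 - 20)*((139 + 62) + (-171 + (-189 + 9*81))) = -29*(201 + (-171 + (-189 + 729))) = -29*(201 + (-171 + 540)) = -29*(201 + 369) = -29*570 = -16530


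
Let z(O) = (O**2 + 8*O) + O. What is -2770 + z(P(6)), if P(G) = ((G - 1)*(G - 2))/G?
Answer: -24560/9 ≈ -2728.9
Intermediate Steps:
P(G) = (-1 + G)*(-2 + G)/G (P(G) = ((-1 + G)*(-2 + G))/G = (-1 + G)*(-2 + G)/G)
z(O) = O**2 + 9*O
-2770 + z(P(6)) = -2770 + (-3 + 6 + 2/6)*(9 + (-3 + 6 + 2/6)) = -2770 + (-3 + 6 + 2*(1/6))*(9 + (-3 + 6 + 2*(1/6))) = -2770 + (-3 + 6 + 1/3)*(9 + (-3 + 6 + 1/3)) = -2770 + 10*(9 + 10/3)/3 = -2770 + (10/3)*(37/3) = -2770 + 370/9 = -24560/9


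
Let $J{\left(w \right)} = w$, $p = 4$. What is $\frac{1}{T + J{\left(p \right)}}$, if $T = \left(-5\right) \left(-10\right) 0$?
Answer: $\frac{1}{4} \approx 0.25$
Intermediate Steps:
$T = 0$ ($T = 50 \cdot 0 = 0$)
$\frac{1}{T + J{\left(p \right)}} = \frac{1}{0 + 4} = \frac{1}{4}$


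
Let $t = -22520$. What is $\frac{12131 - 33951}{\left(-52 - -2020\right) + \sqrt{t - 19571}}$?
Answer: $- \frac{8588352}{783023} + \frac{30548 i \sqrt{859}}{783023} \approx -10.968 + 1.1434 i$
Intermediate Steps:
$\frac{12131 - 33951}{\left(-52 - -2020\right) + \sqrt{t - 19571}} = \frac{12131 - 33951}{\left(-52 - -2020\right) + \sqrt{-22520 - 19571}} = - \frac{21820}{\left(-52 + 2020\right) + \sqrt{-42091}} = - \frac{21820}{1968 + 7 i \sqrt{859}}$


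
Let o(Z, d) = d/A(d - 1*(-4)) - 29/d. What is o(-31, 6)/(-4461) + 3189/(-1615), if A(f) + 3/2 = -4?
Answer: -938293049/475497990 ≈ -1.9733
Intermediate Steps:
A(f) = -11/2 (A(f) = -3/2 - 4 = -11/2)
o(Z, d) = -29/d - 2*d/11 (o(Z, d) = d/(-11/2) - 29/d = d*(-2/11) - 29/d = -2*d/11 - 29/d = -29/d - 2*d/11)
o(-31, 6)/(-4461) + 3189/(-1615) = (-29/6 - 2/11*6)/(-4461) + 3189/(-1615) = (-29*⅙ - 12/11)*(-1/4461) + 3189*(-1/1615) = (-29/6 - 12/11)*(-1/4461) - 3189/1615 = -391/66*(-1/4461) - 3189/1615 = 391/294426 - 3189/1615 = -938293049/475497990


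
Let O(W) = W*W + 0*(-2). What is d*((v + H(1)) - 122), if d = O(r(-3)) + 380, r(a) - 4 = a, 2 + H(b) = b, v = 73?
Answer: -19050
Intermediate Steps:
H(b) = -2 + b
r(a) = 4 + a
O(W) = W² (O(W) = W² + 0 = W²)
d = 381 (d = (4 - 3)² + 380 = 1² + 380 = 1 + 380 = 381)
d*((v + H(1)) - 122) = 381*((73 + (-2 + 1)) - 122) = 381*((73 - 1) - 122) = 381*(72 - 122) = 381*(-50) = -19050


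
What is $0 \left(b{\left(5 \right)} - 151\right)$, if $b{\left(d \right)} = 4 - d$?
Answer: $0$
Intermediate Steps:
$0 \left(b{\left(5 \right)} - 151\right) = 0 \left(\left(4 - 5\right) - 151\right) = 0 \left(-1 - 151\right) = 0 \left(-152\right) = 0$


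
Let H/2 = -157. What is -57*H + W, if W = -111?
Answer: 17787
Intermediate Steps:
H = -314 (H = 2*(-157) = -314)
-57*H + W = -57*(-314) - 111 = 17898 - 111 = 17787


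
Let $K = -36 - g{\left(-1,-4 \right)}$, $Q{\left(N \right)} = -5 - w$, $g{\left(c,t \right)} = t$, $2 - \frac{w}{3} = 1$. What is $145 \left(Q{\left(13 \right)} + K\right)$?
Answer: $-5800$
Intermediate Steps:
$w = 3$ ($w = 6 - 3 = 3$)
$Q{\left(N \right)} = -8$ ($Q{\left(N \right)} = -5 - 3 = -8$)
$K = -32$ ($K = -36 - -4 = -36 + 4 = -32$)
$145 \left(Q{\left(13 \right)} + K\right) = 145 \left(-8 - 32\right) = 145 \left(-40\right) = -5800$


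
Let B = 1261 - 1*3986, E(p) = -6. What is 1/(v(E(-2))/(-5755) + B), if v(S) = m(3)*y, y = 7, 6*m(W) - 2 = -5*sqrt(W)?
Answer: -3249074935920/8853730517698021 - 1208550*sqrt(3)/8853730517698021 ≈ -0.00036697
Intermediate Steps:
m(W) = 1/3 - 5*sqrt(W)/6 (m(W) = 1/3 + (-5*sqrt(W))/6 = 1/3 - 5*sqrt(W)/6)
v(S) = 7/3 - 35*sqrt(3)/6 (v(S) = (1/3 - 5*sqrt(3)/6)*7 = 7/3 - 35*sqrt(3)/6)
B = -2725 (B = 1261 - 3986 = -2725)
1/(v(E(-2))/(-5755) + B) = 1/((7/3 - 35*sqrt(3)/6)/(-5755) - 2725) = 1/((7/3 - 35*sqrt(3)/6)*(-1/5755) - 2725) = 1/((-7/17265 + 7*sqrt(3)/6906) - 2725) = 1/(-47047132/17265 + 7*sqrt(3)/6906)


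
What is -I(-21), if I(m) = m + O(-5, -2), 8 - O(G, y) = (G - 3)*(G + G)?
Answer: 93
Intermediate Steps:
O(G, y) = 8 - 2*G*(-3 + G) (O(G, y) = 8 - (G - 3)*(G + G) = 8 - (-3 + G)*2*G = 8 - 2*G*(-3 + G))
I(m) = -72 + m (I(m) = m + (8 - 2*(-5)² + 6*(-5)) = m + (8 - 2*25 - 30) = m + (8 - 50 - 30) = m - 72 = -72 + m)
-I(-21) = -(-72 - 21) = -1*(-93) = 93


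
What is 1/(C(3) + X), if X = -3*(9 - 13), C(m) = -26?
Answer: -1/14 ≈ -0.071429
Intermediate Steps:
X = 12 (X = -3*(-4) = 12)
1/(C(3) + X) = 1/(-26 + 12) = 1/(-14) = -1/14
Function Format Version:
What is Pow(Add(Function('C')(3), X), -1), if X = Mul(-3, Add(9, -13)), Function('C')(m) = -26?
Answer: Rational(-1, 14) ≈ -0.071429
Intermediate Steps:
X = 12 (X = Mul(-3, -4) = 12)
Pow(Add(Function('C')(3), X), -1) = Pow(Add(-26, 12), -1) = Pow(-14, -1) = Rational(-1, 14)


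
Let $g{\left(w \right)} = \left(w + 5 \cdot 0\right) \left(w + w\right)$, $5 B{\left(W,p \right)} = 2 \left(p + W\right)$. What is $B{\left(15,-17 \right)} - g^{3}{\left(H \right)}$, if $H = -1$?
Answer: $- \frac{44}{5} \approx -8.8$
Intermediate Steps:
$B{\left(W,p \right)} = \frac{2 W}{5} + \frac{2 p}{5}$ ($B{\left(W,p \right)} = \frac{2 \left(p + W\right)}{5} = \frac{2 \left(W + p\right)}{5} = \frac{2 W + 2 p}{5} = \frac{2 W}{5} + \frac{2 p}{5}$)
$g{\left(w \right)} = 2 w^{2}$ ($g{\left(w \right)} = \left(w + 0\right) 2 w = w 2 w = 2 w^{2}$)
$B{\left(15,-17 \right)} - g^{3}{\left(H \right)} = \left(\frac{2}{5} \cdot 15 + \frac{2}{5} \left(-17\right)\right) - \left(2 \left(-1\right)^{2}\right)^{3} = \left(6 - \frac{34}{5}\right) - \left(2 \cdot 1\right)^{3} = - \frac{4}{5} - 2^{3} = - \frac{4}{5} - 8 = - \frac{44}{5}$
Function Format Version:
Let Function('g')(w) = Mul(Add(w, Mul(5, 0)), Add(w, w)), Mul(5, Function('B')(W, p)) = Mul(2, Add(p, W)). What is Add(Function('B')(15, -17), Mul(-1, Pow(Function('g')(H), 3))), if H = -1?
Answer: Rational(-44, 5) ≈ -8.8000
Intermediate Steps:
Function('B')(W, p) = Add(Mul(Rational(2, 5), W), Mul(Rational(2, 5), p)) (Function('B')(W, p) = Mul(Rational(1, 5), Mul(2, Add(p, W))) = Mul(Rational(1, 5), Mul(2, Add(W, p))) = Mul(Rational(1, 5), Add(Mul(2, W), Mul(2, p))) = Add(Mul(Rational(2, 5), W), Mul(Rational(2, 5), p)))
Function('g')(w) = Mul(2, Pow(w, 2)) (Function('g')(w) = Mul(Add(w, 0), Mul(2, w)) = Mul(w, Mul(2, w)) = Mul(2, Pow(w, 2)))
Add(Function('B')(15, -17), Mul(-1, Pow(Function('g')(H), 3))) = Add(Add(Mul(Rational(2, 5), 15), Mul(Rational(2, 5), -17)), Mul(-1, Pow(Mul(2, Pow(-1, 2)), 3))) = Add(Add(6, Rational(-34, 5)), Mul(-1, Pow(Mul(2, 1), 3))) = Add(Rational(-4, 5), Mul(-1, Pow(2, 3))) = Add(Rational(-4, 5), Mul(-1, 8)) = Add(Rational(-4, 5), -8) = Rational(-44, 5)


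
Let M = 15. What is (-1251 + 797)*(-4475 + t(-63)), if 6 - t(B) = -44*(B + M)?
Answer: 2987774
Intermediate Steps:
t(B) = 666 + 44*B (t(B) = 6 - (-44)*(B + 15) = 6 - (-44)*(15 + B) = 6 - (-660 - 44*B) = 6 + (660 + 44*B) = 666 + 44*B)
(-1251 + 797)*(-4475 + t(-63)) = (-1251 + 797)*(-4475 + (666 + 44*(-63))) = -454*(-4475 + (666 - 2772)) = -454*(-4475 - 2106) = -454*(-6581) = 2987774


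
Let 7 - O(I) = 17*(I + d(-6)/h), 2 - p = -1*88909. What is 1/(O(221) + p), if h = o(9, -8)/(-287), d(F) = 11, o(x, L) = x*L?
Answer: 72/6077923 ≈ 1.1846e-5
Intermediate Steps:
o(x, L) = L*x
h = 72/287 (h = -8*9/(-287) = -72*(-1/287) = 72/287 ≈ 0.25087)
p = 88911 (p = 2 - (-1)*88909 = 2 - 1*(-88909) = 2 + 88909 = 88911)
O(I) = -53165/72 - 17*I (O(I) = 7 - 17*(I + 11/(72/287)) = 7 - 17*(I + 11*(287/72)) = 7 - 17*(I + 3157/72) = 7 - 17*(3157/72 + I) = 7 - (53669/72 + 17*I) = 7 + (-53669/72 - 17*I) = -53165/72 - 17*I)
1/(O(221) + p) = 1/((-53165/72 - 17*221) + 88911) = 1/((-53165/72 - 3757) + 88911) = 1/(-323669/72 + 88911) = 1/(6077923/72) = 72/6077923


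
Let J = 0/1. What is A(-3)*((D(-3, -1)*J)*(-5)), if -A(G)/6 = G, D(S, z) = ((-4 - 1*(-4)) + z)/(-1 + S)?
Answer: 0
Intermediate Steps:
D(S, z) = z/(-1 + S) (D(S, z) = ((-4 + 4) + z)/(-1 + S) = (0 + z)/(-1 + S) = z/(-1 + S))
A(G) = -6*G
J = 0 (J = 0*1 = 0)
A(-3)*((D(-3, -1)*J)*(-5)) = (-6*(-3))*((-1/(-1 - 3)*0)*(-5)) = 18*((-1/(-4)*0)*(-5)) = 18*((-1*(-¼)*0)*(-5)) = 18*(((¼)*0)*(-5)) = 18*(0*(-5)) = 18*0 = 0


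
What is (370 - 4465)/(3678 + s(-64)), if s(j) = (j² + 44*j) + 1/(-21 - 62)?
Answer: -113295/137171 ≈ -0.82594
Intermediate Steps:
s(j) = -1/83 + j² + 44*j (s(j) = (j² + 44*j) + 1/(-83) = (j² + 44*j) - 1/83 = -1/83 + j² + 44*j)
(370 - 4465)/(3678 + s(-64)) = (370 - 4465)/(3678 + (-1/83 + (-64)² + 44*(-64))) = -4095/(3678 + (-1/83 + 4096 - 2816)) = -4095/(3678 + 106239/83) = -4095/411513/83 = -4095*83/411513 = -113295/137171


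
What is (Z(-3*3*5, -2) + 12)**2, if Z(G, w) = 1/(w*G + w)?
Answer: 1117249/7744 ≈ 144.27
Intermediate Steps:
Z(G, w) = 1/(w + G*w) (Z(G, w) = 1/(G*w + w) = 1/(w + G*w))
(Z(-3*3*5, -2) + 12)**2 = (1/((-2)*(1 - 3*3*5)) + 12)**2 = (-1/(2*(1 - 9*5)) + 12)**2 = (-1/(2*(1 - 45)) + 12)**2 = (-1/2/(-44) + 12)**2 = (-1/2*(-1/44) + 12)**2 = (1/88 + 12)**2 = (1057/88)**2 = 1117249/7744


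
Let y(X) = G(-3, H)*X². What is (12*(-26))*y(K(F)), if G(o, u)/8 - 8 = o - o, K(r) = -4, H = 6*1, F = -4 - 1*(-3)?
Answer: -319488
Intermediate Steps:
F = -1 (F = -4 + 3 = -1)
H = 6
G(o, u) = 64 (G(o, u) = 64 + 8*(o - o) = 64 + 8*0 = 64 + 0 = 64)
y(X) = 64*X²
(12*(-26))*y(K(F)) = (12*(-26))*(64*(-4)²) = -19968*16 = -312*1024 = -319488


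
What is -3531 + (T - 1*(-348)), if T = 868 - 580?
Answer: -2895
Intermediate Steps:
T = 288
-3531 + (T - 1*(-348)) = -3531 + (288 - 1*(-348)) = -3531 + (288 + 348) = -3531 + 636 = -2895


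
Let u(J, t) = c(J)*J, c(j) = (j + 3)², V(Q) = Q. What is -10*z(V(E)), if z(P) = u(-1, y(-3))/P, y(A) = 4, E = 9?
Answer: 40/9 ≈ 4.4444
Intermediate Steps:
c(j) = (3 + j)²
u(J, t) = J*(3 + J)² (u(J, t) = (3 + J)²*J = J*(3 + J)²)
z(P) = -4/P (z(P) = (-(3 - 1)²)/P = (-1*2²)/P = (-1*4)/P = -4/P)
-10*z(V(E)) = -(-40)/9 = -10*(-4/9) = 40/9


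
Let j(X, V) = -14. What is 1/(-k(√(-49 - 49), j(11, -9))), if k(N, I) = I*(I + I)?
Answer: -1/392 ≈ -0.0025510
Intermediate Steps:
k(N, I) = 2*I² (k(N, I) = I*(2*I) = 2*I²)
1/(-k(√(-49 - 49), j(11, -9))) = 1/(-2*(-14)²) = 1/(-2*196) = 1/(-1*392) = 1/(-392) = -1/392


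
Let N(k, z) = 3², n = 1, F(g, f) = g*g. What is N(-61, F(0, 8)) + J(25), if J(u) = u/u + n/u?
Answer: 251/25 ≈ 10.040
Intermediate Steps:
F(g, f) = g²
N(k, z) = 9
J(u) = 1 + 1/u (J(u) = u/u + 1/u = 1 + 1/u)
N(-61, F(0, 8)) + J(25) = 9 + (1 + 25)/25 = 9 + (1/25)*26 = 9 + 26/25 = 251/25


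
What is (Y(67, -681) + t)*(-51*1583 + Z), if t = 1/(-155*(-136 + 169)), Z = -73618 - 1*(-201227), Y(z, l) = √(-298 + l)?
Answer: -46876/5115 + 46876*I*√979 ≈ -9.1644 + 1.4667e+6*I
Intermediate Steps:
Z = 127609 (Z = -73618 + 201227 = 127609)
t = -1/5115 (t = 1/(-155*33) = 1/(-5115) = -1/5115 ≈ -0.00019550)
(Y(67, -681) + t)*(-51*1583 + Z) = (√(-298 - 681) - 1/5115)*(-51*1583 + 127609) = (√(-979) - 1/5115)*(-80733 + 127609) = (I*√979 - 1/5115)*46876 = (-1/5115 + I*√979)*46876 = -46876/5115 + 46876*I*√979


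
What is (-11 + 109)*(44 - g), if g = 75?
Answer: -3038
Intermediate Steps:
(-11 + 109)*(44 - g) = (-11 + 109)*(44 - 1*75) = 98*(44 - 75) = 98*(-31) = -3038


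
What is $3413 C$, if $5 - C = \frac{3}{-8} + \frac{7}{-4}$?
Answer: $\frac{194541}{8} \approx 24318.0$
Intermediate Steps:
$C = \frac{57}{8}$ ($C = 5 - \left(\frac{3}{-8} + \frac{7}{-4}\right) = 5 - \left(3 \left(- \frac{1}{8}\right) + 7 \left(- \frac{1}{4}\right)\right) = 5 - \left(- \frac{3}{8} - \frac{7}{4}\right) = 5 - - \frac{17}{8} = 5 + \frac{17}{8} = \frac{57}{8} \approx 7.125$)
$3413 C = 3413 \cdot \frac{57}{8} = \frac{194541}{8}$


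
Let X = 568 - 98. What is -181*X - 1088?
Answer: -86158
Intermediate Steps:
X = 470
-181*X - 1088 = -181*470 - 1088 = -85070 - 1088 = -86158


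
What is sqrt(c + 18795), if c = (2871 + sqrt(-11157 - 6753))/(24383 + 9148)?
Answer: sqrt(2347982254944 + 11177*I*sqrt(1990))/11177 ≈ 137.1 + 1.4556e-5*I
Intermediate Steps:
c = 957/11177 + I*sqrt(1990)/11177 (c = (2871 + sqrt(-17910))/33531 = (2871 + 3*I*sqrt(1990))*(1/33531) = 957/11177 + I*sqrt(1990)/11177 ≈ 0.085622 + 0.0039912*I)
sqrt(c + 18795) = sqrt((957/11177 + I*sqrt(1990)/11177) + 18795) = sqrt(210072672/11177 + I*sqrt(1990)/11177)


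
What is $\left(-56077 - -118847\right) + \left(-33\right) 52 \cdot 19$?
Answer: $30166$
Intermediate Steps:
$\left(-56077 - -118847\right) + \left(-33\right) 52 \cdot 19 = \left(-56077 + 118847\right) - 32604 = 62770 - 32604 = 30166$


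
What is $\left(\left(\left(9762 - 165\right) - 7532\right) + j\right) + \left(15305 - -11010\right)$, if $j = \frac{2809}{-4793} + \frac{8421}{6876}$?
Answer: $\frac{311777095003}{10985556} \approx 28381.0$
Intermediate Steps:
$j = \frac{7015723}{10985556}$ ($j = 2809 \left(- \frac{1}{4793}\right) + 8421 \cdot \frac{1}{6876} = - \frac{2809}{4793} + \frac{2807}{2292} = \frac{7015723}{10985556} \approx 0.63863$)
$\left(\left(\left(9762 - 165\right) - 7532\right) + j\right) + \left(15305 - -11010\right) = \left(\left(\left(9762 - 165\right) - 7532\right) + \frac{7015723}{10985556}\right) + \left(15305 - -11010\right) = \left(\left(9597 - 7532\right) + \frac{7015723}{10985556}\right) + \left(15305 + 11010\right) = \left(2065 + \frac{7015723}{10985556}\right) + 26315 = \frac{22692188863}{10985556} + 26315 = \frac{311777095003}{10985556}$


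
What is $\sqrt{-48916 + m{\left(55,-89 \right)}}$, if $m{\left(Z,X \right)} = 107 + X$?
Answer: $i \sqrt{48898} \approx 221.13 i$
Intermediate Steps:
$\sqrt{-48916 + m{\left(55,-89 \right)}} = \sqrt{-48916 + \left(107 - 89\right)} = \sqrt{-48916 + 18} = \sqrt{-48898} = i \sqrt{48898}$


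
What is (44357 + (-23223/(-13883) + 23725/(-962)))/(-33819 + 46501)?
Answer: 2679187713/766397132 ≈ 3.4958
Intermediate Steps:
(44357 + (-23223/(-13883) + 23725/(-962)))/(-33819 + 46501) = (44357 + (-23223*(-1/13883) + 23725*(-1/962)))/12682 = (44357 + (23223/13883 - 1825/74))*(1/12682) = (44357 - 23617973/1027342)*(1/12682) = (45546191121/1027342)*(1/12682) = 2679187713/766397132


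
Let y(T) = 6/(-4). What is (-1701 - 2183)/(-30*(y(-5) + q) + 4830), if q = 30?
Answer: -3884/3975 ≈ -0.97711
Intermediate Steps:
y(T) = -3/2 (y(T) = 6*(-¼) = -3/2)
(-1701 - 2183)/(-30*(y(-5) + q) + 4830) = (-1701 - 2183)/(-30*(-3/2 + 30) + 4830) = -3884/(-30*57/2 + 4830) = -3884/(-855 + 4830) = -3884/3975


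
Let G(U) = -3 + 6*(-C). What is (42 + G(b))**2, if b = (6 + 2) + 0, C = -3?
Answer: 3249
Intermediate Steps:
b = 8 (b = 8 + 0 = 8)
G(U) = 15 (G(U) = -3 + 6*(-1*(-3)) = -3 + 6*3 = -3 + 18 = 15)
(42 + G(b))**2 = (42 + 15)**2 = 57**2 = 3249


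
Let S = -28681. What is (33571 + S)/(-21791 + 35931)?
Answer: 489/1414 ≈ 0.34583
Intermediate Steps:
(33571 + S)/(-21791 + 35931) = (33571 - 28681)/(-21791 + 35931) = 4890/14140 = 4890*(1/14140) = 489/1414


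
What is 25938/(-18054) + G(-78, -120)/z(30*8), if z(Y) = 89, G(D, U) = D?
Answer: -206483/89267 ≈ -2.3131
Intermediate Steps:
25938/(-18054) + G(-78, -120)/z(30*8) = 25938/(-18054) - 78/89 = 25938*(-1/18054) - 78*1/89 = -1441/1003 - 78/89 = -206483/89267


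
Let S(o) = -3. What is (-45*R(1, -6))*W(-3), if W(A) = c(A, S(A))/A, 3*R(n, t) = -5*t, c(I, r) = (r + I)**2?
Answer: 5400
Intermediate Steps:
c(I, r) = (I + r)**2
R(n, t) = -5*t/3 (R(n, t) = (-5*t)/3 = -5*t/3)
W(A) = (-3 + A)**2/A (W(A) = (A - 3)**2/A = (-3 + A)**2/A)
(-45*R(1, -6))*W(-3) = (-(-75)*(-6))*((-3 - 3)**2/(-3)) = (-45*10)*(-1/3*(-6)**2) = -(-150)*36 = -450*(-12) = 5400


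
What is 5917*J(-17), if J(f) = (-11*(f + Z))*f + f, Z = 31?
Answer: 15390117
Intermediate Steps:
J(f) = f + f*(-341 - 11*f) (J(f) = (-11*(f + 31))*f + f = (-11*(31 + f))*f + f = (-341 - 11*f)*f + f = f*(-341 - 11*f) + f = f + f*(-341 - 11*f))
5917*J(-17) = 5917*(-1*(-17)*(340 + 11*(-17))) = 5917*(-1*(-17)*(340 - 187)) = 5917*(-1*(-17)*153) = 5917*2601 = 15390117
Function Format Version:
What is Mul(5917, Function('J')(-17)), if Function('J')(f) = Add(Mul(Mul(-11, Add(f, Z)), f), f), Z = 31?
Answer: 15390117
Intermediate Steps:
Function('J')(f) = Add(f, Mul(f, Add(-341, Mul(-11, f)))) (Function('J')(f) = Add(Mul(Mul(-11, Add(f, 31)), f), f) = Add(Mul(Mul(-11, Add(31, f)), f), f) = Add(Mul(Add(-341, Mul(-11, f)), f), f) = Add(Mul(f, Add(-341, Mul(-11, f))), f) = Add(f, Mul(f, Add(-341, Mul(-11, f)))))
Mul(5917, Function('J')(-17)) = Mul(5917, Mul(-1, -17, Add(340, Mul(11, -17)))) = Mul(5917, Mul(-1, -17, Add(340, -187))) = Mul(5917, Mul(-1, -17, 153)) = Mul(5917, 2601) = 15390117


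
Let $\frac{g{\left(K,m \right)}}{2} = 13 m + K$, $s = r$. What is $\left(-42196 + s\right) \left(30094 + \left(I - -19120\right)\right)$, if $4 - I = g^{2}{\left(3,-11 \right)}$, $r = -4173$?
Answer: $1353140158$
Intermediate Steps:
$s = -4173$
$g{\left(K,m \right)} = 2 K + 26 m$ ($g{\left(K,m \right)} = 2 \left(13 m + K\right) = 2 \left(K + 13 m\right) = 2 K + 26 m$)
$I = -78396$ ($I = 4 - \left(2 \cdot 3 + 26 \left(-11\right)\right)^{2} = 4 - \left(6 - 286\right)^{2} = 4 - \left(-280\right)^{2} = 4 - 78400 = -78396$)
$\left(-42196 + s\right) \left(30094 + \left(I - -19120\right)\right) = \left(-42196 - 4173\right) \left(30094 - 59276\right) = - 46369 \left(30094 + \left(-78396 + 19120\right)\right) = - 46369 \left(30094 - 59276\right) = \left(-46369\right) \left(-29182\right) = 1353140158$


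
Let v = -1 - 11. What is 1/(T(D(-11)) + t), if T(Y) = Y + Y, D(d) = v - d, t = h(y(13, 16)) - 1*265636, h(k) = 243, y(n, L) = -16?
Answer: -1/265395 ≈ -3.7680e-6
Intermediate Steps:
v = -12
t = -265393 (t = 243 - 1*265636 = 243 - 265636 = -265393)
D(d) = -12 - d
T(Y) = 2*Y
1/(T(D(-11)) + t) = 1/(2*(-12 - 1*(-11)) - 265393) = 1/(2*(-12 + 11) - 265393) = 1/(2*(-1) - 265393) = 1/(-2 - 265393) = 1/(-265395) = -1/265395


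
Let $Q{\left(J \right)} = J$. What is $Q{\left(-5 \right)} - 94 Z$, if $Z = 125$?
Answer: $-11755$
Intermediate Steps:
$Q{\left(-5 \right)} - 94 Z = -5 - 11750 = -11755$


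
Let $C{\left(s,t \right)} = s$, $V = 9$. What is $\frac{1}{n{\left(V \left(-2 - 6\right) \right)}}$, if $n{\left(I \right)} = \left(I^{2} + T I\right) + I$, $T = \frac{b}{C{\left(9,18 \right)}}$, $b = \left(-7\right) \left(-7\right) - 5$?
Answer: $\frac{1}{4760} \approx 0.00021008$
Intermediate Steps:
$b = 44$ ($b = 49 - 5 = 44$)
$T = \frac{44}{9} \approx 4.8889$
$n{\left(I \right)} = I^{2} + \frac{53 I}{9}$ ($n{\left(I \right)} = \left(I^{2} + \frac{44 I}{9}\right) + I = I^{2} + \frac{53 I}{9}$)
$\frac{1}{n{\left(V \left(-2 - 6\right) \right)}} = \frac{1}{\frac{1}{9} \cdot 9 \left(-2 - 6\right) \left(53 + 9 \cdot 9 \left(-2 - 6\right)\right)} = \frac{1}{\frac{1}{9} \cdot 9 \left(-8\right) \left(53 + 9 \cdot 9 \left(-8\right)\right)} = \frac{1}{\frac{1}{9} \left(-72\right) \left(53 + 9 \left(-72\right)\right)} = \frac{1}{\frac{1}{9} \left(-72\right) \left(53 - 648\right)} = \frac{1}{\frac{1}{9} \left(-72\right) \left(-595\right)} = \frac{1}{4760}$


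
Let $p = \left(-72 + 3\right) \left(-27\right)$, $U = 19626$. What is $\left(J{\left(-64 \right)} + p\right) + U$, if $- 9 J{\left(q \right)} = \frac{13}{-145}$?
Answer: $\frac{28043158}{1305} \approx 21489.0$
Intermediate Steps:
$J{\left(q \right)} = \frac{13}{1305}$ ($J{\left(q \right)} = - \frac{13 \frac{1}{-145}}{9} = - \frac{13 \left(- \frac{1}{145}\right)}{9} = \left(- \frac{1}{9}\right) \left(- \frac{13}{145}\right) = \frac{13}{1305}$)
$p = 1863$ ($p = \left(-69\right) \left(-27\right) = 1863$)
$\left(J{\left(-64 \right)} + p\right) + U = \left(\frac{13}{1305} + 1863\right) + 19626 = \frac{2431228}{1305} + 19626 = \frac{28043158}{1305}$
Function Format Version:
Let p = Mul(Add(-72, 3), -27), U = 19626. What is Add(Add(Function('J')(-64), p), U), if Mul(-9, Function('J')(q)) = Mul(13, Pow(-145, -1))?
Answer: Rational(28043158, 1305) ≈ 21489.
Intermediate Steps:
Function('J')(q) = Rational(13, 1305) (Function('J')(q) = Mul(Rational(-1, 9), Mul(13, Pow(-145, -1))) = Mul(Rational(-1, 9), Mul(13, Rational(-1, 145))) = Mul(Rational(-1, 9), Rational(-13, 145)) = Rational(13, 1305))
p = 1863 (p = Mul(-69, -27) = 1863)
Add(Add(Function('J')(-64), p), U) = Add(Add(Rational(13, 1305), 1863), 19626) = Add(Rational(2431228, 1305), 19626) = Rational(28043158, 1305)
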